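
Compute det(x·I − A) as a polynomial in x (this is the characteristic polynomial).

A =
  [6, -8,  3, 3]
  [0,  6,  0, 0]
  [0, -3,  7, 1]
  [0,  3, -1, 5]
x^4 - 24*x^3 + 216*x^2 - 864*x + 1296

Expanding det(x·I − A) (e.g. by cofactor expansion or by noting that A is similar to its Jordan form J, which has the same characteristic polynomial as A) gives
  χ_A(x) = x^4 - 24*x^3 + 216*x^2 - 864*x + 1296
which factors as (x - 6)^4. The eigenvalues (with algebraic multiplicities) are λ = 6 with multiplicity 4.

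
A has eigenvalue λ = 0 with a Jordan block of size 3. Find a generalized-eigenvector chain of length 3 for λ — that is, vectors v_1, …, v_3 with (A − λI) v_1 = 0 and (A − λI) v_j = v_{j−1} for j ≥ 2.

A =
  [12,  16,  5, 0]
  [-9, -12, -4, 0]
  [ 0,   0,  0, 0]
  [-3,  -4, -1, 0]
A Jordan chain for λ = 0 of length 3:
v_1 = (-4, 3, 0, 1)ᵀ
v_2 = (5, -4, 0, -1)ᵀ
v_3 = (0, 0, 1, 0)ᵀ

Let N = A − (0)·I. We want v_3 with N^3 v_3 = 0 but N^2 v_3 ≠ 0; then v_{j-1} := N · v_j for j = 3, …, 2.

Pick v_3 = (0, 0, 1, 0)ᵀ.
Then v_2 = N · v_3 = (5, -4, 0, -1)ᵀ.
Then v_1 = N · v_2 = (-4, 3, 0, 1)ᵀ.

Sanity check: (A − (0)·I) v_1 = (0, 0, 0, 0)ᵀ = 0. ✓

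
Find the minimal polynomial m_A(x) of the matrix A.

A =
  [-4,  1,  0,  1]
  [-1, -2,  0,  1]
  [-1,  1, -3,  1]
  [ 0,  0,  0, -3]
x^2 + 6*x + 9

The characteristic polynomial is χ_A(x) = (x + 3)^4, so the eigenvalues are known. The minimal polynomial is
  m_A(x) = Π_λ (x − λ)^{k_λ}
where k_λ is the size of the *largest* Jordan block for λ (equivalently, the smallest k with (A − λI)^k v = 0 for every generalised eigenvector v of λ).

  λ = -3: largest Jordan block has size 2, contributing (x + 3)^2

So m_A(x) = (x + 3)^2 = x^2 + 6*x + 9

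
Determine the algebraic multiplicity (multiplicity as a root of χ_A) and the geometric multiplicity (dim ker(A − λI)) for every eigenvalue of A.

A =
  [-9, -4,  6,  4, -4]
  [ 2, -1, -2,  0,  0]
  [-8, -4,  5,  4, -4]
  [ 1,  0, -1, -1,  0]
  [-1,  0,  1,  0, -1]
λ = -3: alg = 1, geom = 1; λ = -1: alg = 4, geom = 3

Step 1 — factor the characteristic polynomial to read off the algebraic multiplicities:
  χ_A(x) = (x + 1)^4*(x + 3)

Step 2 — compute geometric multiplicities via the rank-nullity identity g(λ) = n − rank(A − λI):
  rank(A − (-3)·I) = 4, so dim ker(A − (-3)·I) = n − 4 = 1
  rank(A − (-1)·I) = 2, so dim ker(A − (-1)·I) = n − 2 = 3

Summary:
  λ = -3: algebraic multiplicity = 1, geometric multiplicity = 1
  λ = -1: algebraic multiplicity = 4, geometric multiplicity = 3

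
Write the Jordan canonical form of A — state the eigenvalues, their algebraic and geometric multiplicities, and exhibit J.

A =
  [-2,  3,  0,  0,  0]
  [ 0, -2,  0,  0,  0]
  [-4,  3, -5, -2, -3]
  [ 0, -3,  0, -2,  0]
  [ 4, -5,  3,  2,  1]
J_2(-2) ⊕ J_2(-2) ⊕ J_1(-2)

The characteristic polynomial is
  det(x·I − A) = x^5 + 10*x^4 + 40*x^3 + 80*x^2 + 80*x + 32 = (x + 2)^5

Eigenvalues and multiplicities (the geometric multiplicity of λ is n − rank(A − λI), which equals the number of Jordan blocks for λ):
  λ = -2: algebraic multiplicity = 5, geometric multiplicity = 3

Determining the block sizes for each eigenvalue:
  λ = -2: with am = 5 and gm = 3, the partition is not yet determined (e.g. several partitions of 5 into 3 parts exist). Let N = A − (-2)·I. Computing rank(N^1) = 2, rank(N^2) = 0; the number of blocks of size ≥ j is rank(N^{j−1}) − rank(N^j), giving [3, 2]. So we have 2 block(s) of size 2, 1 block(s) of size 1 → block sizes [2, 2, 1]

Assembling the blocks gives a Jordan form
J =
  [-2,  1,  0,  0,  0]
  [ 0, -2,  0,  0,  0]
  [ 0,  0, -2,  1,  0]
  [ 0,  0,  0, -2,  0]
  [ 0,  0,  0,  0, -2]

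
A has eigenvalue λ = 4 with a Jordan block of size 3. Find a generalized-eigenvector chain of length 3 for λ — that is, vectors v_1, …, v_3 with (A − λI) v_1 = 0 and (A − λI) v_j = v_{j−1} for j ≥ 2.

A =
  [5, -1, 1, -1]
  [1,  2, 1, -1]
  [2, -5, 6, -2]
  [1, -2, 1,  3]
A Jordan chain for λ = 4 of length 3:
v_1 = (1, 0, -1, 0)ᵀ
v_2 = (1, 1, 2, 1)ᵀ
v_3 = (1, 0, 0, 0)ᵀ

Let N = A − (4)·I. We want v_3 with N^3 v_3 = 0 but N^2 v_3 ≠ 0; then v_{j-1} := N · v_j for j = 3, …, 2.

Pick v_3 = (1, 0, 0, 0)ᵀ.
Then v_2 = N · v_3 = (1, 1, 2, 1)ᵀ.
Then v_1 = N · v_2 = (1, 0, -1, 0)ᵀ.

Sanity check: (A − (4)·I) v_1 = (0, 0, 0, 0)ᵀ = 0. ✓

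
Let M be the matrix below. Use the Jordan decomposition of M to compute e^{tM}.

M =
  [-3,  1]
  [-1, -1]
e^{tM} =
  [-t*exp(-2*t) + exp(-2*t), t*exp(-2*t)]
  [-t*exp(-2*t), t*exp(-2*t) + exp(-2*t)]

Strategy: write M = P · J · P⁻¹ where J is a Jordan canonical form, so e^{tM} = P · e^{tJ} · P⁻¹, and e^{tJ} can be computed block-by-block.

M has Jordan form
J =
  [-2,  1]
  [ 0, -2]
(up to reordering of blocks).

Per-block formulas:
  For a 2×2 Jordan block J_2(-2): exp(t · J_2(-2)) = e^(-2t)·(I + t·N), where N is the 2×2 nilpotent shift.

After assembling e^{tJ} and conjugating by P, we get:

e^{tM} =
  [-t*exp(-2*t) + exp(-2*t), t*exp(-2*t)]
  [-t*exp(-2*t), t*exp(-2*t) + exp(-2*t)]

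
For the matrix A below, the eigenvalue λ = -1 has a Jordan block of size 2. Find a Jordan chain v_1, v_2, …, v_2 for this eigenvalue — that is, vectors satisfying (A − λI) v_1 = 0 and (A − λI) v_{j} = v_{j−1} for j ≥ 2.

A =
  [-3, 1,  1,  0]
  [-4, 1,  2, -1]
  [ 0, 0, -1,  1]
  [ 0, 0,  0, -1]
A Jordan chain for λ = -1 of length 2:
v_1 = (-2, -4, 0, 0)ᵀ
v_2 = (1, 0, 0, 0)ᵀ

Let N = A − (-1)·I. We want v_2 with N^2 v_2 = 0 but N^1 v_2 ≠ 0; then v_{j-1} := N · v_j for j = 2, …, 2.

Pick v_2 = (1, 0, 0, 0)ᵀ.
Then v_1 = N · v_2 = (-2, -4, 0, 0)ᵀ.

Sanity check: (A − (-1)·I) v_1 = (0, 0, 0, 0)ᵀ = 0. ✓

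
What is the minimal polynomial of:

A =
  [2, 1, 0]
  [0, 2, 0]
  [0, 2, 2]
x^2 - 4*x + 4

The characteristic polynomial is χ_A(x) = (x - 2)^3, so the eigenvalues are known. The minimal polynomial is
  m_A(x) = Π_λ (x − λ)^{k_λ}
where k_λ is the size of the *largest* Jordan block for λ (equivalently, the smallest k with (A − λI)^k v = 0 for every generalised eigenvector v of λ).

  λ = 2: largest Jordan block has size 2, contributing (x − 2)^2

So m_A(x) = (x - 2)^2 = x^2 - 4*x + 4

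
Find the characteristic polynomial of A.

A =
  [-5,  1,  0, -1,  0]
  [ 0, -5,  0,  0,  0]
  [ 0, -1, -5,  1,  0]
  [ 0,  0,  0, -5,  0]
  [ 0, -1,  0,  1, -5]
x^5 + 25*x^4 + 250*x^3 + 1250*x^2 + 3125*x + 3125

Expanding det(x·I − A) (e.g. by cofactor expansion or by noting that A is similar to its Jordan form J, which has the same characteristic polynomial as A) gives
  χ_A(x) = x^5 + 25*x^4 + 250*x^3 + 1250*x^2 + 3125*x + 3125
which factors as (x + 5)^5. The eigenvalues (with algebraic multiplicities) are λ = -5 with multiplicity 5.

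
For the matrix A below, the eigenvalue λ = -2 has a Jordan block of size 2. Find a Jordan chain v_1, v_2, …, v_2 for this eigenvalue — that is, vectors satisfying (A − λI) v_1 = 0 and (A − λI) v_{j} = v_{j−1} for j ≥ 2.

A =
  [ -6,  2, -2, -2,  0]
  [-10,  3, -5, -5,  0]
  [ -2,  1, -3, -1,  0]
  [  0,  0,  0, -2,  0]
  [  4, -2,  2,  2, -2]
A Jordan chain for λ = -2 of length 2:
v_1 = (-4, -10, -2, 0, 4)ᵀ
v_2 = (1, 0, 0, 0, 0)ᵀ

Let N = A − (-2)·I. We want v_2 with N^2 v_2 = 0 but N^1 v_2 ≠ 0; then v_{j-1} := N · v_j for j = 2, …, 2.

Pick v_2 = (1, 0, 0, 0, 0)ᵀ.
Then v_1 = N · v_2 = (-4, -10, -2, 0, 4)ᵀ.

Sanity check: (A − (-2)·I) v_1 = (0, 0, 0, 0, 0)ᵀ = 0. ✓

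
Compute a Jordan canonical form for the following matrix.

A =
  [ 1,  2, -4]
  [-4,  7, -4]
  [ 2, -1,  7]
J_2(5) ⊕ J_1(5)

The characteristic polynomial is
  det(x·I − A) = x^3 - 15*x^2 + 75*x - 125 = (x - 5)^3

Eigenvalues and multiplicities (the geometric multiplicity of λ is n − rank(A − λI), which equals the number of Jordan blocks for λ):
  λ = 5: algebraic multiplicity = 3, geometric multiplicity = 2

Determining the block sizes for each eigenvalue:
  λ = 5: 2 blocks summing to 3 forces exactly one block of size 2 and the rest size 1 → block sizes [2, 1]

Assembling the blocks gives a Jordan form
J =
  [5, 1, 0]
  [0, 5, 0]
  [0, 0, 5]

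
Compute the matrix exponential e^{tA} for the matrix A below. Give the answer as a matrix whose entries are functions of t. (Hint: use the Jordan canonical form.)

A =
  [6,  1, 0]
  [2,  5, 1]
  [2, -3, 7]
e^{tA} =
  [t^2*exp(6*t) + exp(6*t), -t^2*exp(6*t)/2 + t*exp(6*t), t^2*exp(6*t)/2]
  [2*t*exp(6*t), -t*exp(6*t) + exp(6*t), t*exp(6*t)]
  [-2*t^2*exp(6*t) + 2*t*exp(6*t), t^2*exp(6*t) - 3*t*exp(6*t), -t^2*exp(6*t) + t*exp(6*t) + exp(6*t)]

Strategy: write A = P · J · P⁻¹ where J is a Jordan canonical form, so e^{tA} = P · e^{tJ} · P⁻¹, and e^{tJ} can be computed block-by-block.

A has Jordan form
J =
  [6, 1, 0]
  [0, 6, 1]
  [0, 0, 6]
(up to reordering of blocks).

Per-block formulas:
  For a 3×3 Jordan block J_3(6): exp(t · J_3(6)) = e^(6t)·(I + t·N + (t^2/2)·N^2), where N is the 3×3 nilpotent shift.

After assembling e^{tJ} and conjugating by P, we get:

e^{tA} =
  [t^2*exp(6*t) + exp(6*t), -t^2*exp(6*t)/2 + t*exp(6*t), t^2*exp(6*t)/2]
  [2*t*exp(6*t), -t*exp(6*t) + exp(6*t), t*exp(6*t)]
  [-2*t^2*exp(6*t) + 2*t*exp(6*t), t^2*exp(6*t) - 3*t*exp(6*t), -t^2*exp(6*t) + t*exp(6*t) + exp(6*t)]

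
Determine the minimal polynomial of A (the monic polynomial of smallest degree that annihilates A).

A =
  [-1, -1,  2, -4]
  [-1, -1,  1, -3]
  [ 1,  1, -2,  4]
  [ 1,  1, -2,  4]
x^3

The characteristic polynomial is χ_A(x) = x^4, so the eigenvalues are known. The minimal polynomial is
  m_A(x) = Π_λ (x − λ)^{k_λ}
where k_λ is the size of the *largest* Jordan block for λ (equivalently, the smallest k with (A − λI)^k v = 0 for every generalised eigenvector v of λ).

  λ = 0: largest Jordan block has size 3, contributing (x − 0)^3

So m_A(x) = x^3 = x^3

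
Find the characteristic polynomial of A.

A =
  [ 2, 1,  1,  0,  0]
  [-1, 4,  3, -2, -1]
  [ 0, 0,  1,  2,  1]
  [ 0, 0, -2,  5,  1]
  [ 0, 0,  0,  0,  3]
x^5 - 15*x^4 + 90*x^3 - 270*x^2 + 405*x - 243

Expanding det(x·I − A) (e.g. by cofactor expansion or by noting that A is similar to its Jordan form J, which has the same characteristic polynomial as A) gives
  χ_A(x) = x^5 - 15*x^4 + 90*x^3 - 270*x^2 + 405*x - 243
which factors as (x - 3)^5. The eigenvalues (with algebraic multiplicities) are λ = 3 with multiplicity 5.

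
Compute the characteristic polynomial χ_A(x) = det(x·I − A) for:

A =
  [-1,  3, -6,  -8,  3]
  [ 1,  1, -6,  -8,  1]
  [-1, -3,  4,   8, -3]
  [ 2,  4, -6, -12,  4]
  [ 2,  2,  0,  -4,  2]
x^5 + 6*x^4 + 12*x^3 + 8*x^2

Expanding det(x·I − A) (e.g. by cofactor expansion or by noting that A is similar to its Jordan form J, which has the same characteristic polynomial as A) gives
  χ_A(x) = x^5 + 6*x^4 + 12*x^3 + 8*x^2
which factors as x^2*(x + 2)^3. The eigenvalues (with algebraic multiplicities) are λ = -2 with multiplicity 3, λ = 0 with multiplicity 2.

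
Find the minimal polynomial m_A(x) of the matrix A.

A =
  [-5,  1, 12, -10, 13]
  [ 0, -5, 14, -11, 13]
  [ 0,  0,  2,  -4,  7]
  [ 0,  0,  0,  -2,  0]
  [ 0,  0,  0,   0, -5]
x^5 + 15*x^4 + 71*x^3 + 65*x^2 - 300*x - 500

The characteristic polynomial is χ_A(x) = (x - 2)*(x + 2)*(x + 5)^3, so the eigenvalues are known. The minimal polynomial is
  m_A(x) = Π_λ (x − λ)^{k_λ}
where k_λ is the size of the *largest* Jordan block for λ (equivalently, the smallest k with (A − λI)^k v = 0 for every generalised eigenvector v of λ).

  λ = -5: largest Jordan block has size 3, contributing (x + 5)^3
  λ = -2: largest Jordan block has size 1, contributing (x + 2)
  λ = 2: largest Jordan block has size 1, contributing (x − 2)

So m_A(x) = (x - 2)*(x + 2)*(x + 5)^3 = x^5 + 15*x^4 + 71*x^3 + 65*x^2 - 300*x - 500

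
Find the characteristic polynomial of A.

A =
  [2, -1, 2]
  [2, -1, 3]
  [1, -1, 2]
x^3 - 3*x^2 + 3*x - 1

Expanding det(x·I − A) (e.g. by cofactor expansion or by noting that A is similar to its Jordan form J, which has the same characteristic polynomial as A) gives
  χ_A(x) = x^3 - 3*x^2 + 3*x - 1
which factors as (x - 1)^3. The eigenvalues (with algebraic multiplicities) are λ = 1 with multiplicity 3.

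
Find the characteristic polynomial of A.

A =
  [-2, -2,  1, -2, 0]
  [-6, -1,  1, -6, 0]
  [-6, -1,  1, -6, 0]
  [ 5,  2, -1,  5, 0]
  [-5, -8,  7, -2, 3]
x^5 - 6*x^4 + 9*x^3

Expanding det(x·I − A) (e.g. by cofactor expansion or by noting that A is similar to its Jordan form J, which has the same characteristic polynomial as A) gives
  χ_A(x) = x^5 - 6*x^4 + 9*x^3
which factors as x^3*(x - 3)^2. The eigenvalues (with algebraic multiplicities) are λ = 0 with multiplicity 3, λ = 3 with multiplicity 2.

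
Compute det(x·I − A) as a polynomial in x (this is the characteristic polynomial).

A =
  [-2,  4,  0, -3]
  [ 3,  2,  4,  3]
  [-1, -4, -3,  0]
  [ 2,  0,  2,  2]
x^4 + x^3

Expanding det(x·I − A) (e.g. by cofactor expansion or by noting that A is similar to its Jordan form J, which has the same characteristic polynomial as A) gives
  χ_A(x) = x^4 + x^3
which factors as x^3*(x + 1). The eigenvalues (with algebraic multiplicities) are λ = -1 with multiplicity 1, λ = 0 with multiplicity 3.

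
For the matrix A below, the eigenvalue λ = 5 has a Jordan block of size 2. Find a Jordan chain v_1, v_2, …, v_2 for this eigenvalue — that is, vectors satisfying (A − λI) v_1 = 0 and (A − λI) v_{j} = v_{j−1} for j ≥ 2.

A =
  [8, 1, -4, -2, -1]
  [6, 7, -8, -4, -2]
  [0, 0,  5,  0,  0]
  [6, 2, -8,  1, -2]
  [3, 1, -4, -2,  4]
A Jordan chain for λ = 5 of length 2:
v_1 = (3, 6, 0, 6, 3)ᵀ
v_2 = (1, 0, 0, 0, 0)ᵀ

Let N = A − (5)·I. We want v_2 with N^2 v_2 = 0 but N^1 v_2 ≠ 0; then v_{j-1} := N · v_j for j = 2, …, 2.

Pick v_2 = (1, 0, 0, 0, 0)ᵀ.
Then v_1 = N · v_2 = (3, 6, 0, 6, 3)ᵀ.

Sanity check: (A − (5)·I) v_1 = (0, 0, 0, 0, 0)ᵀ = 0. ✓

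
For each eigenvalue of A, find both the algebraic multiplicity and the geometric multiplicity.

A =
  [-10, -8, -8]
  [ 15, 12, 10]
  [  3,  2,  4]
λ = 2: alg = 3, geom = 2

Step 1 — factor the characteristic polynomial to read off the algebraic multiplicities:
  χ_A(x) = (x - 2)^3

Step 2 — compute geometric multiplicities via the rank-nullity identity g(λ) = n − rank(A − λI):
  rank(A − (2)·I) = 1, so dim ker(A − (2)·I) = n − 1 = 2

Summary:
  λ = 2: algebraic multiplicity = 3, geometric multiplicity = 2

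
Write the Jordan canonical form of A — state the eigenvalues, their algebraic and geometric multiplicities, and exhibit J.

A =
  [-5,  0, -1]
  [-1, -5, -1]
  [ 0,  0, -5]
J_3(-5)

The characteristic polynomial is
  det(x·I − A) = x^3 + 15*x^2 + 75*x + 125 = (x + 5)^3

Eigenvalues and multiplicities (the geometric multiplicity of λ is n − rank(A − λI), which equals the number of Jordan blocks for λ):
  λ = -5: algebraic multiplicity = 3, geometric multiplicity = 1

Determining the block sizes for each eigenvalue:
  λ = -5: one block (gm = 1), so the single block has size am = 3 → block sizes [3]

Assembling the blocks gives a Jordan form
J =
  [-5,  1,  0]
  [ 0, -5,  1]
  [ 0,  0, -5]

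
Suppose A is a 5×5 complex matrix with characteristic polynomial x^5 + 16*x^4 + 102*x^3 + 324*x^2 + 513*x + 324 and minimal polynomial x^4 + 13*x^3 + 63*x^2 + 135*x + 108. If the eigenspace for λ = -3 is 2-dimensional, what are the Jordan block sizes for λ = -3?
Block sizes for λ = -3: [3, 1]

Step 1 — from the characteristic polynomial, algebraic multiplicity of λ = -3 is 4. From dim ker(A − (-3)·I) = 2, there are exactly 2 Jordan blocks for λ = -3.
Step 2 — from the minimal polynomial, the factor (x + 3)^3 tells us the largest block for λ = -3 has size 3.
Step 3 — with total size 4, 2 blocks, and largest block 3, the block sizes (in nonincreasing order) are [3, 1].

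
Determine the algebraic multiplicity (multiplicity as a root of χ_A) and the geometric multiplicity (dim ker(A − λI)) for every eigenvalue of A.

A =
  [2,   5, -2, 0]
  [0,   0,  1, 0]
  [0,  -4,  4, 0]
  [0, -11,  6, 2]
λ = 2: alg = 4, geom = 2

Step 1 — factor the characteristic polynomial to read off the algebraic multiplicities:
  χ_A(x) = (x - 2)^4

Step 2 — compute geometric multiplicities via the rank-nullity identity g(λ) = n − rank(A − λI):
  rank(A − (2)·I) = 2, so dim ker(A − (2)·I) = n − 2 = 2

Summary:
  λ = 2: algebraic multiplicity = 4, geometric multiplicity = 2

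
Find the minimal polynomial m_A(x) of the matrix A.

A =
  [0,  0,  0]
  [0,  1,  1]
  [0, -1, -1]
x^2

The characteristic polynomial is χ_A(x) = x^3, so the eigenvalues are known. The minimal polynomial is
  m_A(x) = Π_λ (x − λ)^{k_λ}
where k_λ is the size of the *largest* Jordan block for λ (equivalently, the smallest k with (A − λI)^k v = 0 for every generalised eigenvector v of λ).

  λ = 0: largest Jordan block has size 2, contributing (x − 0)^2

So m_A(x) = x^2 = x^2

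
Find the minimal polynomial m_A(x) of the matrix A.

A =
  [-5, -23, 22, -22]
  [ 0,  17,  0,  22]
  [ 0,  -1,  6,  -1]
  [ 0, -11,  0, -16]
x^4 - 2*x^3 - 59*x^2 + 60*x + 900

The characteristic polynomial is χ_A(x) = (x - 6)^2*(x + 5)^2, so the eigenvalues are known. The minimal polynomial is
  m_A(x) = Π_λ (x − λ)^{k_λ}
where k_λ is the size of the *largest* Jordan block for λ (equivalently, the smallest k with (A − λI)^k v = 0 for every generalised eigenvector v of λ).

  λ = -5: largest Jordan block has size 2, contributing (x + 5)^2
  λ = 6: largest Jordan block has size 2, contributing (x − 6)^2

So m_A(x) = (x - 6)^2*(x + 5)^2 = x^4 - 2*x^3 - 59*x^2 + 60*x + 900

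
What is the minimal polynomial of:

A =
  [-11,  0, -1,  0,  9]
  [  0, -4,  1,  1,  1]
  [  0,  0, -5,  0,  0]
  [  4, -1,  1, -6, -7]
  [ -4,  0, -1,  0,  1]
x^3 + 15*x^2 + 75*x + 125

The characteristic polynomial is χ_A(x) = (x + 5)^5, so the eigenvalues are known. The minimal polynomial is
  m_A(x) = Π_λ (x − λ)^{k_λ}
where k_λ is the size of the *largest* Jordan block for λ (equivalently, the smallest k with (A − λI)^k v = 0 for every generalised eigenvector v of λ).

  λ = -5: largest Jordan block has size 3, contributing (x + 5)^3

So m_A(x) = (x + 5)^3 = x^3 + 15*x^2 + 75*x + 125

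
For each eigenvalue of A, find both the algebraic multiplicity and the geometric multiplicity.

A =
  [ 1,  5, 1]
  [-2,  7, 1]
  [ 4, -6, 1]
λ = 3: alg = 3, geom = 1

Step 1 — factor the characteristic polynomial to read off the algebraic multiplicities:
  χ_A(x) = (x - 3)^3

Step 2 — compute geometric multiplicities via the rank-nullity identity g(λ) = n − rank(A − λI):
  rank(A − (3)·I) = 2, so dim ker(A − (3)·I) = n − 2 = 1

Summary:
  λ = 3: algebraic multiplicity = 3, geometric multiplicity = 1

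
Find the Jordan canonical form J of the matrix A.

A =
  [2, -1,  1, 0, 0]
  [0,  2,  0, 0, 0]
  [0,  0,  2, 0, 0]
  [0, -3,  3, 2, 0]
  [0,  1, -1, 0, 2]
J_2(2) ⊕ J_1(2) ⊕ J_1(2) ⊕ J_1(2)

The characteristic polynomial is
  det(x·I − A) = x^5 - 10*x^4 + 40*x^3 - 80*x^2 + 80*x - 32 = (x - 2)^5

Eigenvalues and multiplicities (the geometric multiplicity of λ is n − rank(A − λI), which equals the number of Jordan blocks for λ):
  λ = 2: algebraic multiplicity = 5, geometric multiplicity = 4

Determining the block sizes for each eigenvalue:
  λ = 2: 4 blocks summing to 5 forces exactly one block of size 2 and the rest size 1 → block sizes [2, 1, 1, 1]

Assembling the blocks gives a Jordan form
J =
  [2, 1, 0, 0, 0]
  [0, 2, 0, 0, 0]
  [0, 0, 2, 0, 0]
  [0, 0, 0, 2, 0]
  [0, 0, 0, 0, 2]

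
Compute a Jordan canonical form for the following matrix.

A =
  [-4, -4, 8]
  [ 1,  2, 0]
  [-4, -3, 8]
J_3(2)

The characteristic polynomial is
  det(x·I − A) = x^3 - 6*x^2 + 12*x - 8 = (x - 2)^3

Eigenvalues and multiplicities (the geometric multiplicity of λ is n − rank(A − λI), which equals the number of Jordan blocks for λ):
  λ = 2: algebraic multiplicity = 3, geometric multiplicity = 1

Determining the block sizes for each eigenvalue:
  λ = 2: one block (gm = 1), so the single block has size am = 3 → block sizes [3]

Assembling the blocks gives a Jordan form
J =
  [2, 1, 0]
  [0, 2, 1]
  [0, 0, 2]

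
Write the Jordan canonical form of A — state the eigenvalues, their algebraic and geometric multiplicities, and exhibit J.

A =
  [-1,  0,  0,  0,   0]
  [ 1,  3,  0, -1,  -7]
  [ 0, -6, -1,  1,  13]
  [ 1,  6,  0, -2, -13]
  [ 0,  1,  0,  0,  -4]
J_3(-1) ⊕ J_2(-1)

The characteristic polynomial is
  det(x·I − A) = x^5 + 5*x^4 + 10*x^3 + 10*x^2 + 5*x + 1 = (x + 1)^5

Eigenvalues and multiplicities (the geometric multiplicity of λ is n − rank(A − λI), which equals the number of Jordan blocks for λ):
  λ = -1: algebraic multiplicity = 5, geometric multiplicity = 2

Determining the block sizes for each eigenvalue:
  λ = -1: with am = 5 and gm = 2, the partition is not yet determined (e.g. several partitions of 5 into 2 parts exist). Let N = A − (-1)·I. Computing rank(N^1) = 3, rank(N^2) = 1, rank(N^3) = 0; the number of blocks of size ≥ j is rank(N^{j−1}) − rank(N^j), giving [2, 2, 1]. So we have 1 block(s) of size 3, 1 block(s) of size 2 → block sizes [3, 2]

Assembling the blocks gives a Jordan form
J =
  [-1,  1,  0,  0,  0]
  [ 0, -1,  1,  0,  0]
  [ 0,  0, -1,  0,  0]
  [ 0,  0,  0, -1,  1]
  [ 0,  0,  0,  0, -1]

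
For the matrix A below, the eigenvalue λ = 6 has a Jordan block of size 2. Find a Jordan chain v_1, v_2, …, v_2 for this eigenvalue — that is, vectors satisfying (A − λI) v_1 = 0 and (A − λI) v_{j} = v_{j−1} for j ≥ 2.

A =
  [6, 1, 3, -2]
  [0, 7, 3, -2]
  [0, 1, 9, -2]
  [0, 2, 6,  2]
A Jordan chain for λ = 6 of length 2:
v_1 = (1, 1, 1, 2)ᵀ
v_2 = (0, 1, 0, 0)ᵀ

Let N = A − (6)·I. We want v_2 with N^2 v_2 = 0 but N^1 v_2 ≠ 0; then v_{j-1} := N · v_j for j = 2, …, 2.

Pick v_2 = (0, 1, 0, 0)ᵀ.
Then v_1 = N · v_2 = (1, 1, 1, 2)ᵀ.

Sanity check: (A − (6)·I) v_1 = (0, 0, 0, 0)ᵀ = 0. ✓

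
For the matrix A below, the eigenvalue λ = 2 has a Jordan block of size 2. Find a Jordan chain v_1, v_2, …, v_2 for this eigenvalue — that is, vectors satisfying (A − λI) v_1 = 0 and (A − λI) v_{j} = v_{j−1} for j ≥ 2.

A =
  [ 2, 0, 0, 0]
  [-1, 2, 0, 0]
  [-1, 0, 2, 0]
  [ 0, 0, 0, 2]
A Jordan chain for λ = 2 of length 2:
v_1 = (0, -1, -1, 0)ᵀ
v_2 = (1, 0, 0, 0)ᵀ

Let N = A − (2)·I. We want v_2 with N^2 v_2 = 0 but N^1 v_2 ≠ 0; then v_{j-1} := N · v_j for j = 2, …, 2.

Pick v_2 = (1, 0, 0, 0)ᵀ.
Then v_1 = N · v_2 = (0, -1, -1, 0)ᵀ.

Sanity check: (A − (2)·I) v_1 = (0, 0, 0, 0)ᵀ = 0. ✓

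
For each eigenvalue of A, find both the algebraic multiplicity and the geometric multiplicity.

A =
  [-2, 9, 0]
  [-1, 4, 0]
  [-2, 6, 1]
λ = 1: alg = 3, geom = 2

Step 1 — factor the characteristic polynomial to read off the algebraic multiplicities:
  χ_A(x) = (x - 1)^3

Step 2 — compute geometric multiplicities via the rank-nullity identity g(λ) = n − rank(A − λI):
  rank(A − (1)·I) = 1, so dim ker(A − (1)·I) = n − 1 = 2

Summary:
  λ = 1: algebraic multiplicity = 3, geometric multiplicity = 2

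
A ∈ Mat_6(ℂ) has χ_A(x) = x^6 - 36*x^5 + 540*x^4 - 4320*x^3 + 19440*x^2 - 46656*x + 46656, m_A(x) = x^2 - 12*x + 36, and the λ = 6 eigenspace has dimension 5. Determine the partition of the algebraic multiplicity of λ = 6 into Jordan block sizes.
Block sizes for λ = 6: [2, 1, 1, 1, 1]

Step 1 — from the characteristic polynomial, algebraic multiplicity of λ = 6 is 6. From dim ker(A − (6)·I) = 5, there are exactly 5 Jordan blocks for λ = 6.
Step 2 — from the minimal polynomial, the factor (x − 6)^2 tells us the largest block for λ = 6 has size 2.
Step 3 — with total size 6, 5 blocks, and largest block 2, the block sizes (in nonincreasing order) are [2, 1, 1, 1, 1].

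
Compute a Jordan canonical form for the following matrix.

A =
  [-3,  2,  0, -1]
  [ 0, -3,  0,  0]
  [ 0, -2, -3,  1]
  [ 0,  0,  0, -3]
J_2(-3) ⊕ J_1(-3) ⊕ J_1(-3)

The characteristic polynomial is
  det(x·I − A) = x^4 + 12*x^3 + 54*x^2 + 108*x + 81 = (x + 3)^4

Eigenvalues and multiplicities (the geometric multiplicity of λ is n − rank(A − λI), which equals the number of Jordan blocks for λ):
  λ = -3: algebraic multiplicity = 4, geometric multiplicity = 3

Determining the block sizes for each eigenvalue:
  λ = -3: 3 blocks summing to 4 forces exactly one block of size 2 and the rest size 1 → block sizes [2, 1, 1]

Assembling the blocks gives a Jordan form
J =
  [-3,  1,  0,  0]
  [ 0, -3,  0,  0]
  [ 0,  0, -3,  0]
  [ 0,  0,  0, -3]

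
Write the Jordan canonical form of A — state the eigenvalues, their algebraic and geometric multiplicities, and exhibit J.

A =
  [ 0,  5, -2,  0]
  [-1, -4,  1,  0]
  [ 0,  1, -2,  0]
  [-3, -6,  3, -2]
J_3(-2) ⊕ J_1(-2)

The characteristic polynomial is
  det(x·I − A) = x^4 + 8*x^3 + 24*x^2 + 32*x + 16 = (x + 2)^4

Eigenvalues and multiplicities (the geometric multiplicity of λ is n − rank(A − λI), which equals the number of Jordan blocks for λ):
  λ = -2: algebraic multiplicity = 4, geometric multiplicity = 2

Determining the block sizes for each eigenvalue:
  λ = -2: with am = 4 and gm = 2, the partition is not yet determined (e.g. several partitions of 4 into 2 parts exist). Let N = A − (-2)·I. Computing rank(N^1) = 2, rank(N^2) = 1, rank(N^3) = 0; the number of blocks of size ≥ j is rank(N^{j−1}) − rank(N^j), giving [2, 1, 1]. So we have 1 block(s) of size 3, 1 block(s) of size 1 → block sizes [3, 1]

Assembling the blocks gives a Jordan form
J =
  [-2,  1,  0,  0]
  [ 0, -2,  1,  0]
  [ 0,  0, -2,  0]
  [ 0,  0,  0, -2]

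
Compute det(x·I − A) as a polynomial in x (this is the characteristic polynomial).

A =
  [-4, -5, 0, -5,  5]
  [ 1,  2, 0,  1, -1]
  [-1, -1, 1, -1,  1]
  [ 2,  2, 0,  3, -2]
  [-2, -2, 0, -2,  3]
x^5 - 5*x^4 + 10*x^3 - 10*x^2 + 5*x - 1

Expanding det(x·I − A) (e.g. by cofactor expansion or by noting that A is similar to its Jordan form J, which has the same characteristic polynomial as A) gives
  χ_A(x) = x^5 - 5*x^4 + 10*x^3 - 10*x^2 + 5*x - 1
which factors as (x - 1)^5. The eigenvalues (with algebraic multiplicities) are λ = 1 with multiplicity 5.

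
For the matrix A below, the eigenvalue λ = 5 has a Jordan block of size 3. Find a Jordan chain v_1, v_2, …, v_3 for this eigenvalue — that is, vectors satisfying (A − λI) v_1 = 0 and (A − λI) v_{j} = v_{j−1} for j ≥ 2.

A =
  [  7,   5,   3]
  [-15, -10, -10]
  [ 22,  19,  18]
A Jordan chain for λ = 5 of length 3:
v_1 = (-5, -25, 45)ᵀ
v_2 = (2, -15, 22)ᵀ
v_3 = (1, 0, 0)ᵀ

Let N = A − (5)·I. We want v_3 with N^3 v_3 = 0 but N^2 v_3 ≠ 0; then v_{j-1} := N · v_j for j = 3, …, 2.

Pick v_3 = (1, 0, 0)ᵀ.
Then v_2 = N · v_3 = (2, -15, 22)ᵀ.
Then v_1 = N · v_2 = (-5, -25, 45)ᵀ.

Sanity check: (A − (5)·I) v_1 = (0, 0, 0)ᵀ = 0. ✓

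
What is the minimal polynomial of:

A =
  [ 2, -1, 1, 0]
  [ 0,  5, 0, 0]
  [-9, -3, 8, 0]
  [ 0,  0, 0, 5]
x^2 - 10*x + 25

The characteristic polynomial is χ_A(x) = (x - 5)^4, so the eigenvalues are known. The minimal polynomial is
  m_A(x) = Π_λ (x − λ)^{k_λ}
where k_λ is the size of the *largest* Jordan block for λ (equivalently, the smallest k with (A − λI)^k v = 0 for every generalised eigenvector v of λ).

  λ = 5: largest Jordan block has size 2, contributing (x − 5)^2

So m_A(x) = (x - 5)^2 = x^2 - 10*x + 25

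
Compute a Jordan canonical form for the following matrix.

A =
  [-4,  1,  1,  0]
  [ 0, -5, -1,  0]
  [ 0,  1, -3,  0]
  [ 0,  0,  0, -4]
J_2(-4) ⊕ J_1(-4) ⊕ J_1(-4)

The characteristic polynomial is
  det(x·I − A) = x^4 + 16*x^3 + 96*x^2 + 256*x + 256 = (x + 4)^4

Eigenvalues and multiplicities (the geometric multiplicity of λ is n − rank(A − λI), which equals the number of Jordan blocks for λ):
  λ = -4: algebraic multiplicity = 4, geometric multiplicity = 3

Determining the block sizes for each eigenvalue:
  λ = -4: 3 blocks summing to 4 forces exactly one block of size 2 and the rest size 1 → block sizes [2, 1, 1]

Assembling the blocks gives a Jordan form
J =
  [-4,  1,  0,  0]
  [ 0, -4,  0,  0]
  [ 0,  0, -4,  0]
  [ 0,  0,  0, -4]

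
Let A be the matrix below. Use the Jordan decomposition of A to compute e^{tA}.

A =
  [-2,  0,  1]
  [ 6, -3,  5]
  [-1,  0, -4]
e^{tA} =
  [t*exp(-3*t) + exp(-3*t), 0, t*exp(-3*t)]
  [t^2*exp(-3*t)/2 + 6*t*exp(-3*t), exp(-3*t), t^2*exp(-3*t)/2 + 5*t*exp(-3*t)]
  [-t*exp(-3*t), 0, -t*exp(-3*t) + exp(-3*t)]

Strategy: write A = P · J · P⁻¹ where J is a Jordan canonical form, so e^{tA} = P · e^{tJ} · P⁻¹, and e^{tJ} can be computed block-by-block.

A has Jordan form
J =
  [-3,  1,  0]
  [ 0, -3,  1]
  [ 0,  0, -3]
(up to reordering of blocks).

Per-block formulas:
  For a 3×3 Jordan block J_3(-3): exp(t · J_3(-3)) = e^(-3t)·(I + t·N + (t^2/2)·N^2), where N is the 3×3 nilpotent shift.

After assembling e^{tJ} and conjugating by P, we get:

e^{tA} =
  [t*exp(-3*t) + exp(-3*t), 0, t*exp(-3*t)]
  [t^2*exp(-3*t)/2 + 6*t*exp(-3*t), exp(-3*t), t^2*exp(-3*t)/2 + 5*t*exp(-3*t)]
  [-t*exp(-3*t), 0, -t*exp(-3*t) + exp(-3*t)]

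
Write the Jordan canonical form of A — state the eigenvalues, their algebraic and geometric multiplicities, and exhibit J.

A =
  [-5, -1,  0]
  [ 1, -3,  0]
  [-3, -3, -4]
J_2(-4) ⊕ J_1(-4)

The characteristic polynomial is
  det(x·I − A) = x^3 + 12*x^2 + 48*x + 64 = (x + 4)^3

Eigenvalues and multiplicities (the geometric multiplicity of λ is n − rank(A − λI), which equals the number of Jordan blocks for λ):
  λ = -4: algebraic multiplicity = 3, geometric multiplicity = 2

Determining the block sizes for each eigenvalue:
  λ = -4: 2 blocks summing to 3 forces exactly one block of size 2 and the rest size 1 → block sizes [2, 1]

Assembling the blocks gives a Jordan form
J =
  [-4,  1,  0]
  [ 0, -4,  0]
  [ 0,  0, -4]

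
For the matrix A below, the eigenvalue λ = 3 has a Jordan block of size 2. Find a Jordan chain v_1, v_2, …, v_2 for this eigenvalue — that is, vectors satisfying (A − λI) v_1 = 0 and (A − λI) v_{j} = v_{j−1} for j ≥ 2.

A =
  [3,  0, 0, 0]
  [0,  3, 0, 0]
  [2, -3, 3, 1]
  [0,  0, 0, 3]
A Jordan chain for λ = 3 of length 2:
v_1 = (0, 0, 2, 0)ᵀ
v_2 = (1, 0, 0, 0)ᵀ

Let N = A − (3)·I. We want v_2 with N^2 v_2 = 0 but N^1 v_2 ≠ 0; then v_{j-1} := N · v_j for j = 2, …, 2.

Pick v_2 = (1, 0, 0, 0)ᵀ.
Then v_1 = N · v_2 = (0, 0, 2, 0)ᵀ.

Sanity check: (A − (3)·I) v_1 = (0, 0, 0, 0)ᵀ = 0. ✓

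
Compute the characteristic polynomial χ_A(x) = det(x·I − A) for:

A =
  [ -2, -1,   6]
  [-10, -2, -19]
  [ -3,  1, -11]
x^3 + 15*x^2 + 75*x + 125

Expanding det(x·I − A) (e.g. by cofactor expansion or by noting that A is similar to its Jordan form J, which has the same characteristic polynomial as A) gives
  χ_A(x) = x^3 + 15*x^2 + 75*x + 125
which factors as (x + 5)^3. The eigenvalues (with algebraic multiplicities) are λ = -5 with multiplicity 3.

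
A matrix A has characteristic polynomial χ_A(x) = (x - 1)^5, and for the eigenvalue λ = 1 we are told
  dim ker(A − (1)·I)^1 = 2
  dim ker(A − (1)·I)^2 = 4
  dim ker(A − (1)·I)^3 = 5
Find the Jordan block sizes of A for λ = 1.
Block sizes for λ = 1: [3, 2]

From the dimensions of kernels of powers, the number of Jordan blocks of size at least j is d_j − d_{j−1} where d_j = dim ker(N^j) (with d_0 = 0). Computing the differences gives [2, 2, 1].
The number of blocks of size exactly k is (#blocks of size ≥ k) − (#blocks of size ≥ k + 1), so the partition is: 1 block(s) of size 2, 1 block(s) of size 3.
In nonincreasing order the block sizes are [3, 2].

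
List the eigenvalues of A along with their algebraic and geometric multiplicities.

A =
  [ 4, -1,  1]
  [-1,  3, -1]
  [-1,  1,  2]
λ = 3: alg = 3, geom = 1

Step 1 — factor the characteristic polynomial to read off the algebraic multiplicities:
  χ_A(x) = (x - 3)^3

Step 2 — compute geometric multiplicities via the rank-nullity identity g(λ) = n − rank(A − λI):
  rank(A − (3)·I) = 2, so dim ker(A − (3)·I) = n − 2 = 1

Summary:
  λ = 3: algebraic multiplicity = 3, geometric multiplicity = 1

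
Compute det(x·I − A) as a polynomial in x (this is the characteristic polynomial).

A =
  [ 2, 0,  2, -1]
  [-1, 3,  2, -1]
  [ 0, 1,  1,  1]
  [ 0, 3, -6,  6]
x^4 - 12*x^3 + 54*x^2 - 108*x + 81

Expanding det(x·I − A) (e.g. by cofactor expansion or by noting that A is similar to its Jordan form J, which has the same characteristic polynomial as A) gives
  χ_A(x) = x^4 - 12*x^3 + 54*x^2 - 108*x + 81
which factors as (x - 3)^4. The eigenvalues (with algebraic multiplicities) are λ = 3 with multiplicity 4.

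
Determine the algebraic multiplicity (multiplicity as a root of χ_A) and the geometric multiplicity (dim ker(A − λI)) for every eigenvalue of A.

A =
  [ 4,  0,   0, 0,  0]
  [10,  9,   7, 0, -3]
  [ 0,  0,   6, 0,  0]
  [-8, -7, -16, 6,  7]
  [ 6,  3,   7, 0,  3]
λ = 4: alg = 1, geom = 1; λ = 6: alg = 4, geom = 2

Step 1 — factor the characteristic polynomial to read off the algebraic multiplicities:
  χ_A(x) = (x - 6)^4*(x - 4)

Step 2 — compute geometric multiplicities via the rank-nullity identity g(λ) = n − rank(A − λI):
  rank(A − (4)·I) = 4, so dim ker(A − (4)·I) = n − 4 = 1
  rank(A − (6)·I) = 3, so dim ker(A − (6)·I) = n − 3 = 2

Summary:
  λ = 4: algebraic multiplicity = 1, geometric multiplicity = 1
  λ = 6: algebraic multiplicity = 4, geometric multiplicity = 2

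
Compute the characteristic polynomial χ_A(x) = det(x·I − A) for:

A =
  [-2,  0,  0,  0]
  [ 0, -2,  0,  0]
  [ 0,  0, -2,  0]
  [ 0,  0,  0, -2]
x^4 + 8*x^3 + 24*x^2 + 32*x + 16

Expanding det(x·I − A) (e.g. by cofactor expansion or by noting that A is similar to its Jordan form J, which has the same characteristic polynomial as A) gives
  χ_A(x) = x^4 + 8*x^3 + 24*x^2 + 32*x + 16
which factors as (x + 2)^4. The eigenvalues (with algebraic multiplicities) are λ = -2 with multiplicity 4.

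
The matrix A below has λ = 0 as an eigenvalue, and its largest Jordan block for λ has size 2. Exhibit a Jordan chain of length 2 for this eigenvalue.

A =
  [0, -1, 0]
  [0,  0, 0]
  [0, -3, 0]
A Jordan chain for λ = 0 of length 2:
v_1 = (-1, 0, -3)ᵀ
v_2 = (0, 1, 0)ᵀ

Let N = A − (0)·I. We want v_2 with N^2 v_2 = 0 but N^1 v_2 ≠ 0; then v_{j-1} := N · v_j for j = 2, …, 2.

Pick v_2 = (0, 1, 0)ᵀ.
Then v_1 = N · v_2 = (-1, 0, -3)ᵀ.

Sanity check: (A − (0)·I) v_1 = (0, 0, 0)ᵀ = 0. ✓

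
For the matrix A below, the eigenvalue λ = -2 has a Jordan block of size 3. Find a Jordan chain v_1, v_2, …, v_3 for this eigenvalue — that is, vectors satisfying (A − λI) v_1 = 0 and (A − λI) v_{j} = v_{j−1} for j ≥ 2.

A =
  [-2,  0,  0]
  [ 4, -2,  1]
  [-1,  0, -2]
A Jordan chain for λ = -2 of length 3:
v_1 = (0, -1, 0)ᵀ
v_2 = (0, 4, -1)ᵀ
v_3 = (1, 0, 0)ᵀ

Let N = A − (-2)·I. We want v_3 with N^3 v_3 = 0 but N^2 v_3 ≠ 0; then v_{j-1} := N · v_j for j = 3, …, 2.

Pick v_3 = (1, 0, 0)ᵀ.
Then v_2 = N · v_3 = (0, 4, -1)ᵀ.
Then v_1 = N · v_2 = (0, -1, 0)ᵀ.

Sanity check: (A − (-2)·I) v_1 = (0, 0, 0)ᵀ = 0. ✓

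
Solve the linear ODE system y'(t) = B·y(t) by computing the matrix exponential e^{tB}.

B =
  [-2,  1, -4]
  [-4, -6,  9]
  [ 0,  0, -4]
e^{tB} =
  [2*t*exp(-4*t) + exp(-4*t), t*exp(-4*t), t^2*exp(-4*t)/2 - 4*t*exp(-4*t)]
  [-4*t*exp(-4*t), -2*t*exp(-4*t) + exp(-4*t), -t^2*exp(-4*t) + 9*t*exp(-4*t)]
  [0, 0, exp(-4*t)]

Strategy: write B = P · J · P⁻¹ where J is a Jordan canonical form, so e^{tB} = P · e^{tJ} · P⁻¹, and e^{tJ} can be computed block-by-block.

B has Jordan form
J =
  [-4,  1,  0]
  [ 0, -4,  1]
  [ 0,  0, -4]
(up to reordering of blocks).

Per-block formulas:
  For a 3×3 Jordan block J_3(-4): exp(t · J_3(-4)) = e^(-4t)·(I + t·N + (t^2/2)·N^2), where N is the 3×3 nilpotent shift.

After assembling e^{tJ} and conjugating by P, we get:

e^{tB} =
  [2*t*exp(-4*t) + exp(-4*t), t*exp(-4*t), t^2*exp(-4*t)/2 - 4*t*exp(-4*t)]
  [-4*t*exp(-4*t), -2*t*exp(-4*t) + exp(-4*t), -t^2*exp(-4*t) + 9*t*exp(-4*t)]
  [0, 0, exp(-4*t)]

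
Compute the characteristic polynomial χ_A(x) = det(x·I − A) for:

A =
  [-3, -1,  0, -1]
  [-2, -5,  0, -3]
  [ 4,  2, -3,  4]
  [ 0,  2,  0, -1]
x^4 + 12*x^3 + 54*x^2 + 108*x + 81

Expanding det(x·I − A) (e.g. by cofactor expansion or by noting that A is similar to its Jordan form J, which has the same characteristic polynomial as A) gives
  χ_A(x) = x^4 + 12*x^3 + 54*x^2 + 108*x + 81
which factors as (x + 3)^4. The eigenvalues (with algebraic multiplicities) are λ = -3 with multiplicity 4.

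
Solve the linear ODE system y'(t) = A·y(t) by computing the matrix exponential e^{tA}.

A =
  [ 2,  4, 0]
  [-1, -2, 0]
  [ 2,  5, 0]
e^{tA} =
  [2*t + 1, 4*t, 0]
  [-t, 1 - 2*t, 0]
  [-t^2/2 + 2*t, -t^2 + 5*t, 1]

Strategy: write A = P · J · P⁻¹ where J is a Jordan canonical form, so e^{tA} = P · e^{tJ} · P⁻¹, and e^{tJ} can be computed block-by-block.

A has Jordan form
J =
  [0, 1, 0]
  [0, 0, 1]
  [0, 0, 0]
(up to reordering of blocks).

Per-block formulas:
  For a 3×3 Jordan block J_3(0): exp(t · J_3(0)) = e^(0t)·(I + t·N + (t^2/2)·N^2), where N is the 3×3 nilpotent shift.

After assembling e^{tJ} and conjugating by P, we get:

e^{tA} =
  [2*t + 1, 4*t, 0]
  [-t, 1 - 2*t, 0]
  [-t^2/2 + 2*t, -t^2 + 5*t, 1]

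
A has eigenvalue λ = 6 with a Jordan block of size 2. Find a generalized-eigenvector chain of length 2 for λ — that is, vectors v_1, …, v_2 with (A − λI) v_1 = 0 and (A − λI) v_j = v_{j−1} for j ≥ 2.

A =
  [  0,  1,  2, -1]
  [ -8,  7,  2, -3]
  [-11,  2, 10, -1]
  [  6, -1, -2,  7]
A Jordan chain for λ = 6 of length 2:
v_1 = (-6, -8, -11, 6)ᵀ
v_2 = (1, 0, 0, 0)ᵀ

Let N = A − (6)·I. We want v_2 with N^2 v_2 = 0 but N^1 v_2 ≠ 0; then v_{j-1} := N · v_j for j = 2, …, 2.

Pick v_2 = (1, 0, 0, 0)ᵀ.
Then v_1 = N · v_2 = (-6, -8, -11, 6)ᵀ.

Sanity check: (A − (6)·I) v_1 = (0, 0, 0, 0)ᵀ = 0. ✓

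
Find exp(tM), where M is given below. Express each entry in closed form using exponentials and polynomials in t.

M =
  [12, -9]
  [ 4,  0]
e^{tM} =
  [6*t*exp(6*t) + exp(6*t), -9*t*exp(6*t)]
  [4*t*exp(6*t), -6*t*exp(6*t) + exp(6*t)]

Strategy: write M = P · J · P⁻¹ where J is a Jordan canonical form, so e^{tM} = P · e^{tJ} · P⁻¹, and e^{tJ} can be computed block-by-block.

M has Jordan form
J =
  [6, 1]
  [0, 6]
(up to reordering of blocks).

Per-block formulas:
  For a 2×2 Jordan block J_2(6): exp(t · J_2(6)) = e^(6t)·(I + t·N), where N is the 2×2 nilpotent shift.

After assembling e^{tJ} and conjugating by P, we get:

e^{tM} =
  [6*t*exp(6*t) + exp(6*t), -9*t*exp(6*t)]
  [4*t*exp(6*t), -6*t*exp(6*t) + exp(6*t)]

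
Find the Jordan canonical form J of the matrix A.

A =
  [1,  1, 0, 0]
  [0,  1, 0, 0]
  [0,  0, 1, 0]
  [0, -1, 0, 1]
J_2(1) ⊕ J_1(1) ⊕ J_1(1)

The characteristic polynomial is
  det(x·I − A) = x^4 - 4*x^3 + 6*x^2 - 4*x + 1 = (x - 1)^4

Eigenvalues and multiplicities (the geometric multiplicity of λ is n − rank(A − λI), which equals the number of Jordan blocks for λ):
  λ = 1: algebraic multiplicity = 4, geometric multiplicity = 3

Determining the block sizes for each eigenvalue:
  λ = 1: 3 blocks summing to 4 forces exactly one block of size 2 and the rest size 1 → block sizes [2, 1, 1]

Assembling the blocks gives a Jordan form
J =
  [1, 1, 0, 0]
  [0, 1, 0, 0]
  [0, 0, 1, 0]
  [0, 0, 0, 1]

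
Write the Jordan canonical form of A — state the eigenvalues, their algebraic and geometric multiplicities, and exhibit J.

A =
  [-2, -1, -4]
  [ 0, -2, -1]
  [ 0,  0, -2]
J_3(-2)

The characteristic polynomial is
  det(x·I − A) = x^3 + 6*x^2 + 12*x + 8 = (x + 2)^3

Eigenvalues and multiplicities (the geometric multiplicity of λ is n − rank(A − λI), which equals the number of Jordan blocks for λ):
  λ = -2: algebraic multiplicity = 3, geometric multiplicity = 1

Determining the block sizes for each eigenvalue:
  λ = -2: one block (gm = 1), so the single block has size am = 3 → block sizes [3]

Assembling the blocks gives a Jordan form
J =
  [-2,  1,  0]
  [ 0, -2,  1]
  [ 0,  0, -2]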